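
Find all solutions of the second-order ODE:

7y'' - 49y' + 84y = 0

Characteristic equation: 7r² - 49r + 84 = 0
Divide by 7: r² - 7r + 12 = 0
Roots: r = 4, 3 (distinct real)
General solution: y = C₁e^(4x) + C₂e^(3x)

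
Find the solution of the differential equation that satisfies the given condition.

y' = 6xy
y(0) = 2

General solution: y = Ce^(3x²)
Applying IC y(0) = 2:
Particular solution: y = 2e^(3x²)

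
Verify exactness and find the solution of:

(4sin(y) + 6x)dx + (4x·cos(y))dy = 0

Verify exactness: ∂M/∂y = ∂N/∂x ✓
Find F(x,y) such that ∂F/∂x = M, ∂F/∂y = N
Solution: 4x·sin(y) + 3x² = C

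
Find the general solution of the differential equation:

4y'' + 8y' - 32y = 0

Characteristic equation: 4r² + 8r - 32 = 0
Divide by 4: r² + 2r - 8 = 0
Roots: r = 2, -4 (distinct real)
General solution: y = C₁e^(2x) + C₂e^(-4x)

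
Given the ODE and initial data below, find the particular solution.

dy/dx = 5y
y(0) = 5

General solution: y = Ce^(5x)
Applying IC y(0) = 5:
Particular solution: y = 5e^(5x)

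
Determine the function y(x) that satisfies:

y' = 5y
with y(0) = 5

General solution: y = Ce^(5x)
Applying IC y(0) = 5:
Particular solution: y = 5e^(5x)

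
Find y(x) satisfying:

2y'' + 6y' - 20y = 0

Characteristic equation: 2r² + 6r - 20 = 0
Divide by 2: r² + 3r - 10 = 0
Roots: r = 2, -5 (distinct real)
General solution: y = C₁e^(2x) + C₂e^(-5x)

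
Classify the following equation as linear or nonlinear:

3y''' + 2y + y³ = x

Nonlinear (y³ term)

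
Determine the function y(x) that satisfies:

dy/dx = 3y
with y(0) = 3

General solution: y = Ce^(3x)
Applying IC y(0) = 3:
Particular solution: y = 3e^(3x)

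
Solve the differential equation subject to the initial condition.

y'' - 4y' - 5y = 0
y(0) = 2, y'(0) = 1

General solution: y = C₁e^(5x) + C₂e^(-x)
Applying ICs: C₁ = 1/2, C₂ = 3/2
Particular solution: y = (1/2)e^(5x) + (3/2)e^(-x)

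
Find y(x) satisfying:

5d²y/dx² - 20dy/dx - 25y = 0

Characteristic equation: 5r² - 20r - 25 = 0
Divide by 5: r² - 4r - 5 = 0
Roots: r = 5, -1 (distinct real)
General solution: y = C₁e^(5x) + C₂e^(-x)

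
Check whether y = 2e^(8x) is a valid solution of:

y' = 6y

Verification:
y = 2e^(8x)
y' = 16e^(8x)
But 6y = 12e^(8x)
y' ≠ 6y — the derivative does not match

No, it is not a solution.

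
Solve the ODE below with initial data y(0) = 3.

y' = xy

General solution: y = Ce^(x²/2)
Applying IC y(0) = 3:
Particular solution: y = 3e^(x²/2)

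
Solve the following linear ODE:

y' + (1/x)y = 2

Using integrating factor method:

General solution: y = x + C/x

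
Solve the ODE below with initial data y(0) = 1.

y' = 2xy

General solution: y = Ce^(x²)
Applying IC y(0) = 1:
Particular solution: y = e^(x²)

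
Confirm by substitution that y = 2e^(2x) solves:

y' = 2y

Verification:
y = 2e^(2x)
y' = 4e^(2x)
2y = 4e^(2x)
y' = 2y ✓

Yes, it is a solution.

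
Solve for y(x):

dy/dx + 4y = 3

Using integrating factor method:

General solution: y = 3/4 + Ce^(-4x)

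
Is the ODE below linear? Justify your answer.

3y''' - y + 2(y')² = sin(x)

No. Nonlinear ((y')² term)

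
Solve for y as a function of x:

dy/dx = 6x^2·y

Separating variables and integrating:
ln|y| = 2x^3 + C

General solution: y = Ce^(2x^3)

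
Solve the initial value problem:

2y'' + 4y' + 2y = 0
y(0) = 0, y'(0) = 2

General solution: y = (C₁ + C₂x)e^(-x)
Repeated root r = -1
Applying ICs: C₁ = 0, C₂ = 2
Particular solution: y = 2xe^(-x)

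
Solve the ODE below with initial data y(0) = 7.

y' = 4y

General solution: y = Ce^(4x)
Applying IC y(0) = 7:
Particular solution: y = 7e^(4x)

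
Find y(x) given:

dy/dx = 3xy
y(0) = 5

General solution: y = Ce^(3x²/2)
Applying IC y(0) = 5:
Particular solution: y = 5e^(3x²/2)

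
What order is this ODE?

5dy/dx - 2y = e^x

The order is 1 (highest derivative is of order 1).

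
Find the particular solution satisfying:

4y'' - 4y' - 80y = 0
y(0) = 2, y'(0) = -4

General solution: y = C₁e^(5x) + C₂e^(-4x)
Applying ICs: C₁ = 4/9, C₂ = 14/9
Particular solution: y = (4/9)e^(5x) + (14/9)e^(-4x)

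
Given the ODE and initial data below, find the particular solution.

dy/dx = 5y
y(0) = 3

General solution: y = Ce^(5x)
Applying IC y(0) = 3:
Particular solution: y = 3e^(5x)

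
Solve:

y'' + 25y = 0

Characteristic equation: r² + 25 = 0
Roots: r = ±5i (complex conjugates)
General solution: y = C₁cos(5x) + C₂sin(5x)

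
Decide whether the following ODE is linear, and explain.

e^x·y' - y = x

Linear (y and its derivatives appear to the first power only, no products of y terms)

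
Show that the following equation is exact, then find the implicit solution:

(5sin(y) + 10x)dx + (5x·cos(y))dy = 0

Verify exactness: ∂M/∂y = ∂N/∂x ✓
Find F(x,y) such that ∂F/∂x = M, ∂F/∂y = N
Solution: 5x·sin(y) + 5x² = C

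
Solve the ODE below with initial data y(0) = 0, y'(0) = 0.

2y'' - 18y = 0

General solution: y = C₁e^(3x) + C₂e^(-3x)
Applying ICs: C₁ = 0, C₂ = 0
Particular solution: y = 0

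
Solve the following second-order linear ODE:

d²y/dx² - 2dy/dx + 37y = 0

Characteristic equation: r² - 2r + 37 = 0
Roots: r = 1 ± 6i (complex conjugates)
General solution: y = e^x(C₁cos(6x) + C₂sin(6x))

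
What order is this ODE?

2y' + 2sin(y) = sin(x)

The order is 1 (highest derivative is of order 1).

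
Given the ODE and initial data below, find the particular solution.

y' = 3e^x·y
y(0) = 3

General solution: y = Ce^(3e^x)
Applying IC y(0) = 3:
Particular solution: y = 3e^(3(e^x - 1))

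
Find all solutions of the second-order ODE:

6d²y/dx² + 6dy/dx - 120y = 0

Characteristic equation: 6r² + 6r - 120 = 0
Divide by 6: r² + r - 20 = 0
Roots: r = 4, -5 (distinct real)
General solution: y = C₁e^(4x) + C₂e^(-5x)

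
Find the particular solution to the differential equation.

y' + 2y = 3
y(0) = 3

General solution: y = 3/2 + Ce^(-2x)
Applying y(0) = 3: C = 3 - 3/2 = 3/2
Particular solution: y = 3/2 + (3/2)e^(-2x)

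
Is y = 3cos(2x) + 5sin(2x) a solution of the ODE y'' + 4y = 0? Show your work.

Verification:
y'' = -12cos(2x) - 20sin(2x)
y'' + 4y = 0 ✓

Yes, it is a solution.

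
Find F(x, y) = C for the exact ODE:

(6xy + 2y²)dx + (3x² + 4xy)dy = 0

Verify exactness: ∂M/∂y = ∂N/∂x ✓
Find F(x,y) such that ∂F/∂x = M, ∂F/∂y = N
Solution: 3x²y + 2xy² = C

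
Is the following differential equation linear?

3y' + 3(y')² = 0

No. Nonlinear ((y')² term)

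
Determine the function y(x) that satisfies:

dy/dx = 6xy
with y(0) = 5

General solution: y = Ce^(3x²)
Applying IC y(0) = 5:
Particular solution: y = 5e^(3x²)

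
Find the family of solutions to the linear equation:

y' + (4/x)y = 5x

Using integrating factor method:

General solution: y = (5/6)x^2 + Cx^(-4)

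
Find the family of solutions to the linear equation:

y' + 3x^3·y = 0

Using integrating factor method:

General solution: y = Ce^(-3x^4/4)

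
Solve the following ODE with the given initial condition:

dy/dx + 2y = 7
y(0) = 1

General solution: y = 7/2 + Ce^(-2x)
Applying y(0) = 1: C = 1 - 7/2 = -5/2
Particular solution: y = 7/2 - (5/2)e^(-2x)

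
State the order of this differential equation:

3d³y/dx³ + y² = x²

The order is 3 (highest derivative is of order 3).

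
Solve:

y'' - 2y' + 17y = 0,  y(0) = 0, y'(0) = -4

General solution: y = e^x(C₁cos(4x) + C₂sin(4x))
Complex roots r = 1 ± 4i
Applying ICs: C₁ = 0, C₂ = -1
Particular solution: y = e^x(-sin(4x))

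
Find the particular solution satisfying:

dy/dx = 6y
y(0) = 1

General solution: y = Ce^(6x)
Applying IC y(0) = 1:
Particular solution: y = e^(6x)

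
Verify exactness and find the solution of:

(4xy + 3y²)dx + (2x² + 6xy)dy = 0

Verify exactness: ∂M/∂y = ∂N/∂x ✓
Find F(x,y) such that ∂F/∂x = M, ∂F/∂y = N
Solution: 2x²y + 3xy² = C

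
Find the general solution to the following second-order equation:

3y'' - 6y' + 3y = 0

Characteristic equation: 3r² - 6r + 3 = 0
Divide by 3: r² - 2r + 1 = 0
Factored: (r - 1)² = 0
Repeated root: r = 1
General solution: y = (C₁ + C₂x)e^x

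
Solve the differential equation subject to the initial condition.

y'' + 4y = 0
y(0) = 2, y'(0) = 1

General solution: y = C₁cos(2x) + C₂sin(2x)
Complex roots r = ±2i
Applying ICs: C₁ = 2, C₂ = 1/2
Particular solution: y = 2cos(2x) + (1/2)sin(2x)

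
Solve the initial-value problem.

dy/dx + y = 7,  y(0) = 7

General solution: y = 7 + Ce^(-x)
Applying y(0) = 7: C = 7 - 7 = 0
Particular solution: y = 7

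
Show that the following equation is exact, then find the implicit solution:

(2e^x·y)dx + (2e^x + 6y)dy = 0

Verify exactness: ∂M/∂y = ∂N/∂x ✓
Find F(x,y) such that ∂F/∂x = M, ∂F/∂y = N
Solution: 2e^x·y + 3y² = C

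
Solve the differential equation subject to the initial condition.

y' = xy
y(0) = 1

General solution: y = Ce^(x²/2)
Applying IC y(0) = 1:
Particular solution: y = e^(x²/2)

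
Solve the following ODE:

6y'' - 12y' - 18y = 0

Characteristic equation: 6r² - 12r - 18 = 0
Divide by 6: r² - 2r - 3 = 0
Roots: r = 3, -1 (distinct real)
General solution: y = C₁e^(3x) + C₂e^(-x)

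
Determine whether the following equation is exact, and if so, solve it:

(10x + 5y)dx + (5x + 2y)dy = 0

Verify exactness: ∂M/∂y = ∂N/∂x ✓
Find F(x,y) such that ∂F/∂x = M, ∂F/∂y = N
Solution: 5x² + 5xy + y² = C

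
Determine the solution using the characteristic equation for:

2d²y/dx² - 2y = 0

Characteristic equation: 2r² - 2 = 0
Divide by 2: r² - 1 = 0
Roots: r = 1, -1 (distinct real)
General solution: y = C₁e^x + C₂e^(-x)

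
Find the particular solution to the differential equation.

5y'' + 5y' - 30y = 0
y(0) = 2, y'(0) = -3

General solution: y = C₁e^(2x) + C₂e^(-3x)
Applying ICs: C₁ = 3/5, C₂ = 7/5
Particular solution: y = (3/5)e^(2x) + (7/5)e^(-3x)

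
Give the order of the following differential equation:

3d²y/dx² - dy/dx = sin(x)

The order is 2 (highest derivative is of order 2).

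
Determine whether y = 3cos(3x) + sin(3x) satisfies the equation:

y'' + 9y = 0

Verification:
y'' = -27cos(3x) - 9sin(3x)
y'' + 9y = 0 ✓

Yes, it is a solution.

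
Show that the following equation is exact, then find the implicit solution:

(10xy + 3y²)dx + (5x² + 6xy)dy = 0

Verify exactness: ∂M/∂y = ∂N/∂x ✓
Find F(x,y) such that ∂F/∂x = M, ∂F/∂y = N
Solution: 5x²y + 3xy² = C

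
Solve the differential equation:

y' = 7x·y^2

Separating variables and integrating:
-1/y = 7x^2/2 + C

General solution: y^-1 = (-7/2)x^2 + C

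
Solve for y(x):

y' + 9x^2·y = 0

Using integrating factor method:

General solution: y = Ce^(-3x^3)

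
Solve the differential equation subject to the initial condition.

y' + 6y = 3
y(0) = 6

General solution: y = 1/2 + Ce^(-6x)
Applying y(0) = 6: C = 6 - 1/2 = 11/2
Particular solution: y = 1/2 + (11/2)e^(-6x)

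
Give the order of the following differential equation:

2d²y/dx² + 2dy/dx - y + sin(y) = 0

The order is 2 (highest derivative is of order 2).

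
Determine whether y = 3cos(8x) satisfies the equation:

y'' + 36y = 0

Verification:
y'' = -192cos(8x)
y'' + 36y ≠ 0 (frequency mismatch: got 64 instead of 36)

No, it is not a solution.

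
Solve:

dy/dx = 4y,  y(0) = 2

General solution: y = Ce^(4x)
Applying IC y(0) = 2:
Particular solution: y = 2e^(4x)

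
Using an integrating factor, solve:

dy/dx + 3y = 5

Using integrating factor method:

General solution: y = 5/3 + Ce^(-3x)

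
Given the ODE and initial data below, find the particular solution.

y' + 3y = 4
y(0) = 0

General solution: y = 4/3 + Ce^(-3x)
Applying y(0) = 0: C = 0 - 4/3 = -4/3
Particular solution: y = 4/3 - (4/3)e^(-3x)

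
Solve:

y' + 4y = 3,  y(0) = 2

General solution: y = 3/4 + Ce^(-4x)
Applying y(0) = 2: C = 2 - 3/4 = 5/4
Particular solution: y = 3/4 + (5/4)e^(-4x)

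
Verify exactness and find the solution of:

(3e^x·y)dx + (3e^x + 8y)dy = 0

Verify exactness: ∂M/∂y = ∂N/∂x ✓
Find F(x,y) such that ∂F/∂x = M, ∂F/∂y = N
Solution: 3e^x·y + 4y² = C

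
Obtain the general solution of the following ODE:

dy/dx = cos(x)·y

Separating variables and integrating:
ln|y| = sin(x) + C

General solution: y = Ce^(sin(x))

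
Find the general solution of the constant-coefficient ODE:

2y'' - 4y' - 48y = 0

Characteristic equation: 2r² - 4r - 48 = 0
Divide by 2: r² - 2r - 24 = 0
Roots: r = 6, -4 (distinct real)
General solution: y = C₁e^(6x) + C₂e^(-4x)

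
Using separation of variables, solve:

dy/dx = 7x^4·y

Separating variables and integrating:
ln|y| = 7x^5/5 + C

General solution: y = Ce^(7x^5/5)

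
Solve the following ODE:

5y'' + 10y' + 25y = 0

Characteristic equation: 5r² + 10r + 25 = 0
Divide by 5: r² + 2r + 5 = 0
Roots: r = -1 ± 2i (complex conjugates)
General solution: y = e^(-x)(C₁cos(2x) + C₂sin(2x))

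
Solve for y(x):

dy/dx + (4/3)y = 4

Using integrating factor method:

General solution: y = 3 + Ce^(-4x/3)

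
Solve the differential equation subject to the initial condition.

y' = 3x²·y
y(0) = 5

General solution: y = Ce^(x³)
Applying IC y(0) = 5:
Particular solution: y = 5e^(x³)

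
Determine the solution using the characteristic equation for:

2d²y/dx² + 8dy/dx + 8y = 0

Characteristic equation: 2r² + 8r + 8 = 0
Divide by 2: r² + 4r + 4 = 0
Factored: (r + 2)² = 0
Repeated root: r = -2
General solution: y = (C₁ + C₂x)e^(-2x)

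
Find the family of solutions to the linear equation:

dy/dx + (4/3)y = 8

Using integrating factor method:

General solution: y = 6 + Ce^(-4x/3)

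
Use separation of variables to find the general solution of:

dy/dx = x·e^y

Separating variables and integrating:
-e^(-y) = x²/2 + C

General solution: y = -ln(C - x²/2)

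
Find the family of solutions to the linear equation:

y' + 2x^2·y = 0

Using integrating factor method:

General solution: y = Ce^(-2x^3/3)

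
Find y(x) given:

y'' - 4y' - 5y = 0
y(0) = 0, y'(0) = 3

General solution: y = C₁e^(5x) + C₂e^(-x)
Applying ICs: C₁ = 1/2, C₂ = -1/2
Particular solution: y = (1/2)e^(5x) - (1/2)e^(-x)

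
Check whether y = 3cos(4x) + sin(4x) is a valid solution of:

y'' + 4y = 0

Verification:
y'' = -48cos(4x) - 16sin(4x)
y'' + 4y ≠ 0 (frequency mismatch: got 16 instead of 4)

No, it is not a solution.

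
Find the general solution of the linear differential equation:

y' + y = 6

Using integrating factor method:

General solution: y = 6 + Ce^(-x)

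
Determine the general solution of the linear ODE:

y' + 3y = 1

Using integrating factor method:

General solution: y = 1/3 + Ce^(-3x)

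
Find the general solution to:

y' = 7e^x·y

Separating variables and integrating:
ln|y| = 7e^x + C

General solution: y = Ce^(7e^x)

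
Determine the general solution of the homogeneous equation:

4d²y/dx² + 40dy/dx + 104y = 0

Characteristic equation: 4r² + 40r + 104 = 0
Divide by 4: r² + 10r + 26 = 0
Roots: r = -5 ± i (complex conjugates)
General solution: y = e^(-5x)(C₁cos(x) + C₂sin(x))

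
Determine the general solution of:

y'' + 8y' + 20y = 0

Characteristic equation: r² + 8r + 20 = 0
Roots: r = -4 ± 2i (complex conjugates)
General solution: y = e^(-4x)(C₁cos(2x) + C₂sin(2x))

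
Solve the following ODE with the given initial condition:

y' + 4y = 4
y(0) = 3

General solution: y = 1 + Ce^(-4x)
Applying y(0) = 3: C = 3 - 1 = 2
Particular solution: y = 1 + 2e^(-4x)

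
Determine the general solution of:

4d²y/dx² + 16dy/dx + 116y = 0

Characteristic equation: 4r² + 16r + 116 = 0
Divide by 4: r² + 4r + 29 = 0
Roots: r = -2 ± 5i (complex conjugates)
General solution: y = e^(-2x)(C₁cos(5x) + C₂sin(5x))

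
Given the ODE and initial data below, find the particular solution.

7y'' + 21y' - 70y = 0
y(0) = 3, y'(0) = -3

General solution: y = C₁e^(2x) + C₂e^(-5x)
Applying ICs: C₁ = 12/7, C₂ = 9/7
Particular solution: y = (12/7)e^(2x) + (9/7)e^(-5x)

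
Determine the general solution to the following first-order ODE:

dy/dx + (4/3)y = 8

Using integrating factor method:

General solution: y = 6 + Ce^(-4x/3)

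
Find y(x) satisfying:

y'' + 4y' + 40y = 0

Characteristic equation: r² + 4r + 40 = 0
Roots: r = -2 ± 6i (complex conjugates)
General solution: y = e^(-2x)(C₁cos(6x) + C₂sin(6x))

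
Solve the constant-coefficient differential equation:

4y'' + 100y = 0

Characteristic equation: 4r² + 100 = 0
Divide by 4: r² + 25 = 0
Roots: r = ±5i (complex conjugates)
General solution: y = C₁cos(5x) + C₂sin(5x)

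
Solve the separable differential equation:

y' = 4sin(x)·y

Separating variables and integrating:
ln|y| = -4cos(x) + C

General solution: y = Ce^(-4cos(x))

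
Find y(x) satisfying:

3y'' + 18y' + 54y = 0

Characteristic equation: 3r² + 18r + 54 = 0
Divide by 3: r² + 6r + 18 = 0
Roots: r = -3 ± 3i (complex conjugates)
General solution: y = e^(-3x)(C₁cos(3x) + C₂sin(3x))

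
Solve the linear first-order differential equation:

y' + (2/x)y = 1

Using integrating factor method:

General solution: y = (1/3)x + Cx^(-2)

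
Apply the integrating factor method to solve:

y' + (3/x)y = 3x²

Using integrating factor method:

General solution: y = (1/2)x^3 + Cx^(-3)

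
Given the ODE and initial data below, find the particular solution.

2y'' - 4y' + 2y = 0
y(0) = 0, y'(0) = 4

General solution: y = (C₁ + C₂x)e^x
Repeated root r = 1
Applying ICs: C₁ = 0, C₂ = 4
Particular solution: y = 4xe^x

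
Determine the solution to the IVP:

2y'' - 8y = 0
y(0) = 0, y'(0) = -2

General solution: y = C₁e^(2x) + C₂e^(-2x)
Applying ICs: C₁ = -1/2, C₂ = 1/2
Particular solution: y = -(1/2)e^(2x) + (1/2)e^(-2x)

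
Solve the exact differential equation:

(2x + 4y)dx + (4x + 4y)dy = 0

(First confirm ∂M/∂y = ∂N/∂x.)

Verify exactness: ∂M/∂y = ∂N/∂x ✓
Find F(x,y) such that ∂F/∂x = M, ∂F/∂y = N
Solution: x² + 4xy + 2y² = C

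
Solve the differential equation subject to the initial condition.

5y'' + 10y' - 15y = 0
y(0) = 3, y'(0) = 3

General solution: y = C₁e^x + C₂e^(-3x)
Applying ICs: C₁ = 3, C₂ = 0
Particular solution: y = 3e^x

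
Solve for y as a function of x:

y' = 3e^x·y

Separating variables and integrating:
ln|y| = 3e^x + C

General solution: y = Ce^(3e^x)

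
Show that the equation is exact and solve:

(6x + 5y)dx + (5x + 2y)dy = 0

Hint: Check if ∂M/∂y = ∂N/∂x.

Verify exactness: ∂M/∂y = ∂N/∂x ✓
Find F(x,y) such that ∂F/∂x = M, ∂F/∂y = N
Solution: 3x² + 5xy + y² = C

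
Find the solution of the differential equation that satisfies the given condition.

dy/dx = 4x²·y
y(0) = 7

General solution: y = Ce^(4x³/3)
Applying IC y(0) = 7:
Particular solution: y = 7e^(4x³/3)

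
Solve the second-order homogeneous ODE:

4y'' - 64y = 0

Characteristic equation: 4r² - 64 = 0
Divide by 4: r² - 16 = 0
Roots: r = 4, -4 (distinct real)
General solution: y = C₁e^(4x) + C₂e^(-4x)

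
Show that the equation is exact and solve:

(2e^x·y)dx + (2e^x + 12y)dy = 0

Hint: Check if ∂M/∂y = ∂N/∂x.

Verify exactness: ∂M/∂y = ∂N/∂x ✓
Find F(x,y) such that ∂F/∂x = M, ∂F/∂y = N
Solution: 2e^x·y + 6y² = C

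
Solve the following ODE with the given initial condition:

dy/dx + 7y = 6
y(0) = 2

General solution: y = 6/7 + Ce^(-7x)
Applying y(0) = 2: C = 2 - 6/7 = 8/7
Particular solution: y = 6/7 + (8/7)e^(-7x)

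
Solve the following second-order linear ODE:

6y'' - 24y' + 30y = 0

Characteristic equation: 6r² - 24r + 30 = 0
Divide by 6: r² - 4r + 5 = 0
Roots: r = 2 ± i (complex conjugates)
General solution: y = e^(2x)(C₁cos(x) + C₂sin(x))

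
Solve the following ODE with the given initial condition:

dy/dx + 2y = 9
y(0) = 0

General solution: y = 9/2 + Ce^(-2x)
Applying y(0) = 0: C = 0 - 9/2 = -9/2
Particular solution: y = 9/2 - (9/2)e^(-2x)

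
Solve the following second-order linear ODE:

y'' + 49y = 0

Characteristic equation: r² + 49 = 0
Roots: r = ±7i (complex conjugates)
General solution: y = C₁cos(7x) + C₂sin(7x)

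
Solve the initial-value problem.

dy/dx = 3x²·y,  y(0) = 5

General solution: y = Ce^(x³)
Applying IC y(0) = 5:
Particular solution: y = 5e^(x³)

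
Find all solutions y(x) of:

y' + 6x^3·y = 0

Using integrating factor method:

General solution: y = Ce^(-3x^4/2)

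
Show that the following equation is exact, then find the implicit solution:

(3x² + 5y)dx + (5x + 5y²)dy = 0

Verify exactness: ∂M/∂y = ∂N/∂x ✓
Find F(x,y) such that ∂F/∂x = M, ∂F/∂y = N
Solution: x³ + 5xy + 5y³/3 = C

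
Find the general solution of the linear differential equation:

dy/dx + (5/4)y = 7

Using integrating factor method:

General solution: y = 28/5 + Ce^(-5x/4)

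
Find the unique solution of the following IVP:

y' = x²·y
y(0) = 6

General solution: y = Ce^(x³/3)
Applying IC y(0) = 6:
Particular solution: y = 6e^(x³/3)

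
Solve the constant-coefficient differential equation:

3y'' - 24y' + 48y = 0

Characteristic equation: 3r² - 24r + 48 = 0
Divide by 3: r² - 8r + 16 = 0
Factored: (r - 4)² = 0
Repeated root: r = 4
General solution: y = (C₁ + C₂x)e^(4x)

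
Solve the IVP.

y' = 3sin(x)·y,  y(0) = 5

General solution: y = Ce^(-3cos(x))
Applying IC y(0) = 5:
Particular solution: y = 5e^(3(1-cos(x)))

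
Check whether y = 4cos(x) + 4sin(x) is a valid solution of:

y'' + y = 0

Verification:
y'' = -4cos(x) - 4sin(x)
y'' + y = 0 ✓

Yes, it is a solution.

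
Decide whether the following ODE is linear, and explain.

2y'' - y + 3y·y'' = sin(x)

Nonlinear (y·y'' term)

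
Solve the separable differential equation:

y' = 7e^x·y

Separating variables and integrating:
ln|y| = 7e^x + C

General solution: y = Ce^(7e^x)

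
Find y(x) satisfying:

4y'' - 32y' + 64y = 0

Characteristic equation: 4r² - 32r + 64 = 0
Divide by 4: r² - 8r + 16 = 0
Factored: (r - 4)² = 0
Repeated root: r = 4
General solution: y = (C₁ + C₂x)e^(4x)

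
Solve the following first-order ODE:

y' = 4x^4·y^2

Separating variables and integrating:
-1/y = 4x^5/5 + C

General solution: y^-1 = (-4/5)x^5 + C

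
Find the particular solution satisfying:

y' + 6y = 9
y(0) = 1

General solution: y = 3/2 + Ce^(-6x)
Applying y(0) = 1: C = 1 - 3/2 = -1/2
Particular solution: y = 3/2 - (1/2)e^(-6x)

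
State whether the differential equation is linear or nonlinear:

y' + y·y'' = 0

Nonlinear (y·y'' term)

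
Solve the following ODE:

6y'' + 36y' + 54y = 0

Characteristic equation: 6r² + 36r + 54 = 0
Divide by 6: r² + 6r + 9 = 0
Factored: (r + 3)² = 0
Repeated root: r = -3
General solution: y = (C₁ + C₂x)e^(-3x)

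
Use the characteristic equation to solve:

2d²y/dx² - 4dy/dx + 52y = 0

Characteristic equation: 2r² - 4r + 52 = 0
Divide by 2: r² - 2r + 26 = 0
Roots: r = 1 ± 5i (complex conjugates)
General solution: y = e^x(C₁cos(5x) + C₂sin(5x))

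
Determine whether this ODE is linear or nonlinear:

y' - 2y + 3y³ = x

Nonlinear (y³ term)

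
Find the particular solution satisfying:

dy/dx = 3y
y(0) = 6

General solution: y = Ce^(3x)
Applying IC y(0) = 6:
Particular solution: y = 6e^(3x)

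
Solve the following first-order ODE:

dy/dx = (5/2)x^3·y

Separating variables and integrating:
ln|y| = 5x^4/8 + C

General solution: y = Ce^(5x^4/8)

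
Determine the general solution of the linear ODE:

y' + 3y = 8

Using integrating factor method:

General solution: y = 8/3 + Ce^(-3x)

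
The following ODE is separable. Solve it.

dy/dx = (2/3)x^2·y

Separating variables and integrating:
ln|y| = 2x^3/9 + C

General solution: y = Ce^(2x^3/9)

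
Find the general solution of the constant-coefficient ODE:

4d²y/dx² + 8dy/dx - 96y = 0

Characteristic equation: 4r² + 8r - 96 = 0
Divide by 4: r² + 2r - 24 = 0
Roots: r = 4, -6 (distinct real)
General solution: y = C₁e^(4x) + C₂e^(-6x)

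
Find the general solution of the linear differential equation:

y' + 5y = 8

Using integrating factor method:

General solution: y = 8/5 + Ce^(-5x)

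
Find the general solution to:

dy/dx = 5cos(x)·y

Separating variables and integrating:
ln|y| = 5sin(x) + C

General solution: y = Ce^(5sin(x))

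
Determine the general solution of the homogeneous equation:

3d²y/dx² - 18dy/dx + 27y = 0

Characteristic equation: 3r² - 18r + 27 = 0
Divide by 3: r² - 6r + 9 = 0
Factored: (r - 3)² = 0
Repeated root: r = 3
General solution: y = (C₁ + C₂x)e^(3x)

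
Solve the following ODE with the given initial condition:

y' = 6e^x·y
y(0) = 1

General solution: y = Ce^(6e^x)
Applying IC y(0) = 1:
Particular solution: y = e^(6(e^x - 1))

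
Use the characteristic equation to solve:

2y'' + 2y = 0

Characteristic equation: 2r² + 2 = 0
Divide by 2: r² + 1 = 0
Roots: r = ±i (complex conjugates)
General solution: y = C₁cos(x) + C₂sin(x)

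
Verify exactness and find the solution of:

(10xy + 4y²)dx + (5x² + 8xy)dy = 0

Verify exactness: ∂M/∂y = ∂N/∂x ✓
Find F(x,y) such that ∂F/∂x = M, ∂F/∂y = N
Solution: 5x²y + 4xy² = C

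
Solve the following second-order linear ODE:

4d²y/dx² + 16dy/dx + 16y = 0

Characteristic equation: 4r² + 16r + 16 = 0
Divide by 4: r² + 4r + 4 = 0
Factored: (r + 2)² = 0
Repeated root: r = -2
General solution: y = (C₁ + C₂x)e^(-2x)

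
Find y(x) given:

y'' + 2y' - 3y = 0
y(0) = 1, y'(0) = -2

General solution: y = C₁e^x + C₂e^(-3x)
Applying ICs: C₁ = 1/4, C₂ = 3/4
Particular solution: y = (1/4)e^x + (3/4)e^(-3x)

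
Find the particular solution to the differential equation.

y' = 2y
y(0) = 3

General solution: y = Ce^(2x)
Applying IC y(0) = 3:
Particular solution: y = 3e^(2x)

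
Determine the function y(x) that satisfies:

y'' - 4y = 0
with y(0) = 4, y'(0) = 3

General solution: y = C₁e^(2x) + C₂e^(-2x)
Applying ICs: C₁ = 11/4, C₂ = 5/4
Particular solution: y = (11/4)e^(2x) + (5/4)e^(-2x)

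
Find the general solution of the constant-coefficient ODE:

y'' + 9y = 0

Characteristic equation: r² + 9 = 0
Roots: r = ±3i (complex conjugates)
General solution: y = C₁cos(3x) + C₂sin(3x)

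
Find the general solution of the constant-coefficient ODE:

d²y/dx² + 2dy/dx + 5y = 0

Characteristic equation: r² + 2r + 5 = 0
Roots: r = -1 ± 2i (complex conjugates)
General solution: y = e^(-x)(C₁cos(2x) + C₂sin(2x))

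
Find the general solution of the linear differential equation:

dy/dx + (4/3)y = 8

Using integrating factor method:

General solution: y = 6 + Ce^(-4x/3)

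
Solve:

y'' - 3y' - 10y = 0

Characteristic equation: r² - 3r - 10 = 0
Roots: r = 5, -2 (distinct real)
General solution: y = C₁e^(5x) + C₂e^(-2x)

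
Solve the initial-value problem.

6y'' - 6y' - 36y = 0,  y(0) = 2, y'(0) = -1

General solution: y = C₁e^(3x) + C₂e^(-2x)
Applying ICs: C₁ = 3/5, C₂ = 7/5
Particular solution: y = (3/5)e^(3x) + (7/5)e^(-2x)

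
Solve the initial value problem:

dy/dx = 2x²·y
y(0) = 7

General solution: y = Ce^(2x³/3)
Applying IC y(0) = 7:
Particular solution: y = 7e^(2x³/3)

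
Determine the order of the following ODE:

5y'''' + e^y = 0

The order is 4 (highest derivative is of order 4).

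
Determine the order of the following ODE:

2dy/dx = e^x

The order is 1 (highest derivative is of order 1).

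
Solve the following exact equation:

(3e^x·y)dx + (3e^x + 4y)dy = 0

Verify exactness: ∂M/∂y = ∂N/∂x ✓
Find F(x,y) such that ∂F/∂x = M, ∂F/∂y = N
Solution: 3e^x·y + 2y² = C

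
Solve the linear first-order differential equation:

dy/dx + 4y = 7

Using integrating factor method:

General solution: y = 7/4 + Ce^(-4x)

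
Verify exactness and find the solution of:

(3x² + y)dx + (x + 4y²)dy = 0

Verify exactness: ∂M/∂y = ∂N/∂x ✓
Find F(x,y) such that ∂F/∂x = M, ∂F/∂y = N
Solution: x³ + xy + 4y³/3 = C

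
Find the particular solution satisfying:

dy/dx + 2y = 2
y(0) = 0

General solution: y = 1 + Ce^(-2x)
Applying y(0) = 0: C = 0 - 1 = -1
Particular solution: y = 1 - e^(-2x)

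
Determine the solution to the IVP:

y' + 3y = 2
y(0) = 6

General solution: y = 2/3 + Ce^(-3x)
Applying y(0) = 6: C = 6 - 2/3 = 16/3
Particular solution: y = 2/3 + (16/3)e^(-3x)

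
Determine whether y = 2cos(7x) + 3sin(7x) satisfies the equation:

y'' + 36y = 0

Verification:
y'' = -98cos(7x) - 147sin(7x)
y'' + 36y ≠ 0 (frequency mismatch: got 49 instead of 36)

No, it is not a solution.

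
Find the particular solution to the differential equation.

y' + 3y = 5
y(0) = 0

General solution: y = 5/3 + Ce^(-3x)
Applying y(0) = 0: C = 0 - 5/3 = -5/3
Particular solution: y = 5/3 - (5/3)e^(-3x)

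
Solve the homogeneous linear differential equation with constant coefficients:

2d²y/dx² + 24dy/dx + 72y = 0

Characteristic equation: 2r² + 24r + 72 = 0
Divide by 2: r² + 12r + 36 = 0
Factored: (r + 6)² = 0
Repeated root: r = -6
General solution: y = (C₁ + C₂x)e^(-6x)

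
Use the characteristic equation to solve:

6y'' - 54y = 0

Characteristic equation: 6r² - 54 = 0
Divide by 6: r² - 9 = 0
Roots: r = 3, -3 (distinct real)
General solution: y = C₁e^(3x) + C₂e^(-3x)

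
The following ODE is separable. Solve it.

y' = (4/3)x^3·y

Separating variables and integrating:
ln|y| = x^4/3 + C

General solution: y = Ce^(x^4/3)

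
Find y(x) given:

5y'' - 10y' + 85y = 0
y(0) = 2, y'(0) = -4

General solution: y = e^x(C₁cos(4x) + C₂sin(4x))
Complex roots r = 1 ± 4i
Applying ICs: C₁ = 2, C₂ = -3/2
Particular solution: y = e^x(2cos(4x) - (3/2)sin(4x))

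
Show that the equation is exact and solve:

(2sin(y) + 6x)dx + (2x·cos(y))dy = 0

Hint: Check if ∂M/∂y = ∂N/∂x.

Verify exactness: ∂M/∂y = ∂N/∂x ✓
Find F(x,y) such that ∂F/∂x = M, ∂F/∂y = N
Solution: 2x·sin(y) + 3x² = C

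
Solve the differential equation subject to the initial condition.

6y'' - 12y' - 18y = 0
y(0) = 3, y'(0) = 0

General solution: y = C₁e^(3x) + C₂e^(-x)
Applying ICs: C₁ = 3/4, C₂ = 9/4
Particular solution: y = (3/4)e^(3x) + (9/4)e^(-x)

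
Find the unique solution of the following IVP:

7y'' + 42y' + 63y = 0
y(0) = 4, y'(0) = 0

General solution: y = (C₁ + C₂x)e^(-3x)
Repeated root r = -3
Applying ICs: C₁ = 4, C₂ = 12
Particular solution: y = (4 + 12x)e^(-3x)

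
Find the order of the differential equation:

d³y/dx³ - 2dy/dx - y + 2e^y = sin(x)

The order is 3 (highest derivative is of order 3).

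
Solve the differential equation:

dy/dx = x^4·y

Separating variables and integrating:
ln|y| = x^5/5 + C

General solution: y = Ce^(x^5/5)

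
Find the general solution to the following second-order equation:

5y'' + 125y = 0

Characteristic equation: 5r² + 125 = 0
Divide by 5: r² + 25 = 0
Roots: r = ±5i (complex conjugates)
General solution: y = C₁cos(5x) + C₂sin(5x)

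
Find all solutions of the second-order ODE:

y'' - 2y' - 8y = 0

Characteristic equation: r² - 2r - 8 = 0
Roots: r = 4, -2 (distinct real)
General solution: y = C₁e^(4x) + C₂e^(-2x)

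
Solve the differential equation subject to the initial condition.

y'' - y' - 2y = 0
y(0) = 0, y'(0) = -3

General solution: y = C₁e^(2x) + C₂e^(-x)
Applying ICs: C₁ = -1, C₂ = 1
Particular solution: y = -e^(2x) + e^(-x)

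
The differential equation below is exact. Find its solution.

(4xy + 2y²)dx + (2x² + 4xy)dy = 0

Verify exactness: ∂M/∂y = ∂N/∂x ✓
Find F(x,y) such that ∂F/∂x = M, ∂F/∂y = N
Solution: 2x²y + 2xy² = C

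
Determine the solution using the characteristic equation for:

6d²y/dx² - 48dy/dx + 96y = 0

Characteristic equation: 6r² - 48r + 96 = 0
Divide by 6: r² - 8r + 16 = 0
Factored: (r - 4)² = 0
Repeated root: r = 4
General solution: y = (C₁ + C₂x)e^(4x)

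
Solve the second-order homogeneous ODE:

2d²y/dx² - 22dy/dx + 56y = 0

Characteristic equation: 2r² - 22r + 56 = 0
Divide by 2: r² - 11r + 28 = 0
Roots: r = 7, 4 (distinct real)
General solution: y = C₁e^(7x) + C₂e^(4x)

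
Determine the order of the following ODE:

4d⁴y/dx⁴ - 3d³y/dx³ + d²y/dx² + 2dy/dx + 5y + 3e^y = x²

The order is 4 (highest derivative is of order 4).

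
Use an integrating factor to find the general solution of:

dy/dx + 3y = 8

Using integrating factor method:

General solution: y = 8/3 + Ce^(-3x)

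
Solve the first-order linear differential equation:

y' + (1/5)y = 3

Using integrating factor method:

General solution: y = 15 + Ce^(-x/5)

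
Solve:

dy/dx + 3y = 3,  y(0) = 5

General solution: y = 1 + Ce^(-3x)
Applying y(0) = 5: C = 5 - 1 = 4
Particular solution: y = 1 + 4e^(-3x)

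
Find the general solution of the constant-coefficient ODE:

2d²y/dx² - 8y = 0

Characteristic equation: 2r² - 8 = 0
Divide by 2: r² - 4 = 0
Roots: r = 2, -2 (distinct real)
General solution: y = C₁e^(2x) + C₂e^(-2x)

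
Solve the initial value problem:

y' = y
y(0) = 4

General solution: y = Ce^x
Applying IC y(0) = 4:
Particular solution: y = 4e^x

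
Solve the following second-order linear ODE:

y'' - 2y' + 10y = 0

Characteristic equation: r² - 2r + 10 = 0
Roots: r = 1 ± 3i (complex conjugates)
General solution: y = e^x(C₁cos(3x) + C₂sin(3x))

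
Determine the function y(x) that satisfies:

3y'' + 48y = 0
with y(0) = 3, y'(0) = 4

General solution: y = C₁cos(4x) + C₂sin(4x)
Complex roots r = ±4i
Applying ICs: C₁ = 3, C₂ = 1
Particular solution: y = 3cos(4x) + sin(4x)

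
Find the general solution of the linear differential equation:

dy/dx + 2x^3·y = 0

Using integrating factor method:

General solution: y = Ce^(-x^4/2)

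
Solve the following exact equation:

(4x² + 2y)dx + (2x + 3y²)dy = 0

Verify exactness: ∂M/∂y = ∂N/∂x ✓
Find F(x,y) such that ∂F/∂x = M, ∂F/∂y = N
Solution: 4x³/3 + 2xy + y³ = C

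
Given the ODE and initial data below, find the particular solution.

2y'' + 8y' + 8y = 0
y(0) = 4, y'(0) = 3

General solution: y = (C₁ + C₂x)e^(-2x)
Repeated root r = -2
Applying ICs: C₁ = 4, C₂ = 11
Particular solution: y = (4 + 11x)e^(-2x)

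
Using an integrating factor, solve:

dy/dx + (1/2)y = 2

Using integrating factor method:

General solution: y = 4 + Ce^(-x/2)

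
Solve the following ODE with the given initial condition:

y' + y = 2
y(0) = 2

General solution: y = 2 + Ce^(-x)
Applying y(0) = 2: C = 2 - 2 = 0
Particular solution: y = 2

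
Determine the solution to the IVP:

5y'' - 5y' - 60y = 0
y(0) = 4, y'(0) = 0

General solution: y = C₁e^(4x) + C₂e^(-3x)
Applying ICs: C₁ = 12/7, C₂ = 16/7
Particular solution: y = (12/7)e^(4x) + (16/7)e^(-3x)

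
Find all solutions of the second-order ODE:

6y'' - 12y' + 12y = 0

Characteristic equation: 6r² - 12r + 12 = 0
Divide by 6: r² - 2r + 2 = 0
Roots: r = 1 ± i (complex conjugates)
General solution: y = e^x(C₁cos(x) + C₂sin(x))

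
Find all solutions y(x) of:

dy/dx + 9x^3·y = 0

Using integrating factor method:

General solution: y = Ce^(-9x^4/4)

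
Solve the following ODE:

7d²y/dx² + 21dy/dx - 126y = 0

Characteristic equation: 7r² + 21r - 126 = 0
Divide by 7: r² + 3r - 18 = 0
Roots: r = 3, -6 (distinct real)
General solution: y = C₁e^(3x) + C₂e^(-6x)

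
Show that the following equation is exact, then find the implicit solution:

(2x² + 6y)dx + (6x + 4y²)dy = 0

Verify exactness: ∂M/∂y = ∂N/∂x ✓
Find F(x,y) such that ∂F/∂x = M, ∂F/∂y = N
Solution: 2x³/3 + 6xy + 4y³/3 = C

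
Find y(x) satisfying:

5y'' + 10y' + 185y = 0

Characteristic equation: 5r² + 10r + 185 = 0
Divide by 5: r² + 2r + 37 = 0
Roots: r = -1 ± 6i (complex conjugates)
General solution: y = e^(-x)(C₁cos(6x) + C₂sin(6x))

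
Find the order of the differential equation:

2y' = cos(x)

The order is 1 (highest derivative is of order 1).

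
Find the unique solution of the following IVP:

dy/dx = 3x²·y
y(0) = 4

General solution: y = Ce^(x³)
Applying IC y(0) = 4:
Particular solution: y = 4e^(x³)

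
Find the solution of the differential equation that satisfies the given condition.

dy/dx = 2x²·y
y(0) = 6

General solution: y = Ce^(2x³/3)
Applying IC y(0) = 6:
Particular solution: y = 6e^(2x³/3)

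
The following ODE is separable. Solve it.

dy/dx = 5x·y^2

Separating variables and integrating:
-1/y = 5x^2/2 + C

General solution: y^-1 = (-5/2)x^2 + C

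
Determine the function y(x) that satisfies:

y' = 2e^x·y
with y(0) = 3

General solution: y = Ce^(2e^x)
Applying IC y(0) = 3:
Particular solution: y = 3e^(2(e^x - 1))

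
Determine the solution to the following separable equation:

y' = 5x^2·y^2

Separating variables and integrating:
-1/y = 5x^3/3 + C

General solution: y^-1 = (-5/3)x^3 + C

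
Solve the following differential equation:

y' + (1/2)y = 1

Using integrating factor method:

General solution: y = 2 + Ce^(-x/2)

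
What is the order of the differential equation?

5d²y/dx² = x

The order is 2 (highest derivative is of order 2).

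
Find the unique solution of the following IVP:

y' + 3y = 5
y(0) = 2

General solution: y = 5/3 + Ce^(-3x)
Applying y(0) = 2: C = 2 - 5/3 = 1/3
Particular solution: y = 5/3 + (1/3)e^(-3x)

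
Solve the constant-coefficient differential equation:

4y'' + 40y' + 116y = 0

Characteristic equation: 4r² + 40r + 116 = 0
Divide by 4: r² + 10r + 29 = 0
Roots: r = -5 ± 2i (complex conjugates)
General solution: y = e^(-5x)(C₁cos(2x) + C₂sin(2x))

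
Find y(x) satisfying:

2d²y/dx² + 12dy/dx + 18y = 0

Characteristic equation: 2r² + 12r + 18 = 0
Divide by 2: r² + 6r + 9 = 0
Factored: (r + 3)² = 0
Repeated root: r = -3
General solution: y = (C₁ + C₂x)e^(-3x)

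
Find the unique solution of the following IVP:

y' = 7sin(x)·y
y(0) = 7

General solution: y = Ce^(-7cos(x))
Applying IC y(0) = 7:
Particular solution: y = 7e^(7(1-cos(x)))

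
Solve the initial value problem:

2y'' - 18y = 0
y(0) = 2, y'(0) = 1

General solution: y = C₁e^(3x) + C₂e^(-3x)
Applying ICs: C₁ = 7/6, C₂ = 5/6
Particular solution: y = (7/6)e^(3x) + (5/6)e^(-3x)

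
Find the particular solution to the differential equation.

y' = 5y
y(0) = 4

General solution: y = Ce^(5x)
Applying IC y(0) = 4:
Particular solution: y = 4e^(5x)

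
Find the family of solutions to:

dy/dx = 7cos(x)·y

Separating variables and integrating:
ln|y| = 7sin(x) + C

General solution: y = Ce^(7sin(x))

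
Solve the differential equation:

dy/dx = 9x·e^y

Separating variables and integrating:
-e^(-y) = 9x²/2 + C

General solution: y = -ln(C - 9x²/2)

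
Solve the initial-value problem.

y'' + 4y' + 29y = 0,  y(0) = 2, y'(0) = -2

General solution: y = e^(-2x)(C₁cos(5x) + C₂sin(5x))
Complex roots r = -2 ± 5i
Applying ICs: C₁ = 2, C₂ = 2/5
Particular solution: y = e^(-2x)(2cos(5x) + (2/5)sin(5x))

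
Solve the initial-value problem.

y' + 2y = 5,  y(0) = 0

General solution: y = 5/2 + Ce^(-2x)
Applying y(0) = 0: C = 0 - 5/2 = -5/2
Particular solution: y = 5/2 - (5/2)e^(-2x)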